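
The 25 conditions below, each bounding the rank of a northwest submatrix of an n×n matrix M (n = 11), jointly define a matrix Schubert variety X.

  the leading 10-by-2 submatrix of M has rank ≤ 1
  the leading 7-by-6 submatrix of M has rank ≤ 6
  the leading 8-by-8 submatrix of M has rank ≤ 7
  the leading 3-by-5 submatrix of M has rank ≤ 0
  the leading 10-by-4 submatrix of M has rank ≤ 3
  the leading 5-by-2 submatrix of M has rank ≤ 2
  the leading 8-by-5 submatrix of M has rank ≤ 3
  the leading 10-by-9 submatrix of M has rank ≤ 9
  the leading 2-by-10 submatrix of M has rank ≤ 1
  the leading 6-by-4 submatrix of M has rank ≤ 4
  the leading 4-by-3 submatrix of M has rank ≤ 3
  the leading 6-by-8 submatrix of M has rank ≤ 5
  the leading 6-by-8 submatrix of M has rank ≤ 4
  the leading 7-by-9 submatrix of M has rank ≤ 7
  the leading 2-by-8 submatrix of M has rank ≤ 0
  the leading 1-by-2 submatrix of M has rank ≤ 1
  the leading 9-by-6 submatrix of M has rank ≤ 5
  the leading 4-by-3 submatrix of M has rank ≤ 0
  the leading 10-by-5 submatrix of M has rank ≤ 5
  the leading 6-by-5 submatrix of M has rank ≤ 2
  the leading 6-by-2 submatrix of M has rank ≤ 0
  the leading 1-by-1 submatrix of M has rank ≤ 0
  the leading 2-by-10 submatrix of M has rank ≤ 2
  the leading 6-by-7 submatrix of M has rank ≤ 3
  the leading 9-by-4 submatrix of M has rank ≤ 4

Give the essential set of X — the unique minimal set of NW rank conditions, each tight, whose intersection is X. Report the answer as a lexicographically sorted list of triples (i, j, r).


Reconstructing r_w from the 25 given conditions:

  R[1]: 0 0 0 0 0 0 0 0 1 1 1
  R[2]: 0 0 0 0 0 0 0 0 1 1 2
  R[3]: 0 0 0 0 0 1 1 1 2 2 3
  R[4]: 0 0 0 1 1 2 2 2 3 3 4
  R[5]: 0 0 1 2 2 3 3 3 4 4 5
  R[6]: 0 0 1 2 2 3 3 4 5 5 6
  R[7]: 1 1 2 3 3 4 4 5 6 6 7
  R[8]: 1 1 2 3 3 4 5 6 7 7 8
  R[9]: 1 1 2 3 4 5 6 7 8 8 9
  R[10]: 1 1 2 3 4 5 6 7 8 9 10
  R[11]: 1 2 3 4 5 6 7 8 9 10 11

giving w = (9, 11, 6, 4, 3, 8, 1, 7, 5, 10, 2) via Δ²R.

Rothe diagram D(w) (35 cells), 9 SE-corners (essential conditions):

[(2, 8, 0), (2, 10, 1), (3, 5, 0), (4, 3, 0), (6, 2, 0), (6, 5, 2), (6, 7, 3), (8, 5, 3), (10, 2, 1)]


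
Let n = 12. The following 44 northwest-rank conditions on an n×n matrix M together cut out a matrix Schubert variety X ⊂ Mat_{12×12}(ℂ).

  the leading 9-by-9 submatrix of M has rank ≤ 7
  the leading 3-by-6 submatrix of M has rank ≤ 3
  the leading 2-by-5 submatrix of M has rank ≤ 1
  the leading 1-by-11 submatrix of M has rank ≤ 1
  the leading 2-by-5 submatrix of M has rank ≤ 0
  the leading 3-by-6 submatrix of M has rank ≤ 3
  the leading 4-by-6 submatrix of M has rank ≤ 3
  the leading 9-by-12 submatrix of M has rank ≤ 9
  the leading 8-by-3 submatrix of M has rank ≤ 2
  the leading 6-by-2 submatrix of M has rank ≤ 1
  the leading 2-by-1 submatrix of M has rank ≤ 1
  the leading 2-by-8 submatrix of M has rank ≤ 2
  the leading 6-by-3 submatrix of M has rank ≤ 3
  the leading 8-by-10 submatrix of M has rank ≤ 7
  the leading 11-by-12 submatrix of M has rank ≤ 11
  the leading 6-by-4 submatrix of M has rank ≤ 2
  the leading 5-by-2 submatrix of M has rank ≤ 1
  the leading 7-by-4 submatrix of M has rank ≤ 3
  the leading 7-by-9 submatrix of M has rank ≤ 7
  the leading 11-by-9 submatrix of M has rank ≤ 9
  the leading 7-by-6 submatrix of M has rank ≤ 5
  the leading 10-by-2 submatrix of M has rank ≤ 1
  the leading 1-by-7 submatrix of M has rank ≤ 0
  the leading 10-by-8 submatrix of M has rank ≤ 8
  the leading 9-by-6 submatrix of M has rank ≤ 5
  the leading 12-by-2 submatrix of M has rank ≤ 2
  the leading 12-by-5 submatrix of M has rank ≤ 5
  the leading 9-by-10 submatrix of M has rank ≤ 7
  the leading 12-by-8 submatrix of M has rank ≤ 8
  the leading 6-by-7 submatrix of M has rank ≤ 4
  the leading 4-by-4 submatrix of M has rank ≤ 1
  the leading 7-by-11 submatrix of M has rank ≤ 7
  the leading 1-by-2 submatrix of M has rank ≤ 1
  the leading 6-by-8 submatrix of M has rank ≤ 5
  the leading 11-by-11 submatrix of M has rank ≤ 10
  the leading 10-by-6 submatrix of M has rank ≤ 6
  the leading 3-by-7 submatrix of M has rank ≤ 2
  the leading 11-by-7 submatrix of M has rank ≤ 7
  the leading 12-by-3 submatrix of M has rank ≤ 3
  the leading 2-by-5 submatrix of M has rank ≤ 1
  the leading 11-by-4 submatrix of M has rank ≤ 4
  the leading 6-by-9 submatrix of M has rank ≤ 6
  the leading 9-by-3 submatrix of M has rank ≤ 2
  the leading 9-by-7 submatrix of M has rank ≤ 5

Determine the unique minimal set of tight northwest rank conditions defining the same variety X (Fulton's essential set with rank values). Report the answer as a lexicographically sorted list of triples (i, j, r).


The tightest implied rank at each (i,j), from the 44 conditions:

  R[1]: 0  0  0  0  0  0  0  1  1  1  1  1
  R[2]: 0  0  0  0  0  1  1  2  2  2  2  2
  R[3]: 1  1  1  1  1  2  2  3  3  3  3  3
  R[4]: 1  1  1  1  2  3  3  4  4  4  4  4
  R[5]: 1  1  2  2  3  4  4  5  5  5  5  5
  R[6]: 1  1  2  2  3  4  4  5  6  6  6  6
  R[7]: 1  1  2  3  4  5  5  6  7  7  7  7
  R[8]: 1  1  2  3  4  5  5  6  7  7  8  8
  R[9]: 1  1  2  3  4  5  5  6  7  7  8  9
  R[10]: 1  1  2  3  4  5  6  7  8  8  9  10
  R[11]: 1  2  3  4  5  6  7  8  9  9  10  11
  R[12]: 1  2  3  4  5  6  7  8  9  10  11  12

giving w = (8, 6, 1, 5, 3, 9, 4, 11, 12, 7, 2, 10) via Δ²R.

8 SE-corners of the 27-cell Rothe diagram give Ess(w):

[(1, 7, 0), (2, 5, 0), (4, 4, 1), (6, 4, 2), (6, 7, 4), (9, 7, 5), (9, 10, 7), (10, 2, 1)]


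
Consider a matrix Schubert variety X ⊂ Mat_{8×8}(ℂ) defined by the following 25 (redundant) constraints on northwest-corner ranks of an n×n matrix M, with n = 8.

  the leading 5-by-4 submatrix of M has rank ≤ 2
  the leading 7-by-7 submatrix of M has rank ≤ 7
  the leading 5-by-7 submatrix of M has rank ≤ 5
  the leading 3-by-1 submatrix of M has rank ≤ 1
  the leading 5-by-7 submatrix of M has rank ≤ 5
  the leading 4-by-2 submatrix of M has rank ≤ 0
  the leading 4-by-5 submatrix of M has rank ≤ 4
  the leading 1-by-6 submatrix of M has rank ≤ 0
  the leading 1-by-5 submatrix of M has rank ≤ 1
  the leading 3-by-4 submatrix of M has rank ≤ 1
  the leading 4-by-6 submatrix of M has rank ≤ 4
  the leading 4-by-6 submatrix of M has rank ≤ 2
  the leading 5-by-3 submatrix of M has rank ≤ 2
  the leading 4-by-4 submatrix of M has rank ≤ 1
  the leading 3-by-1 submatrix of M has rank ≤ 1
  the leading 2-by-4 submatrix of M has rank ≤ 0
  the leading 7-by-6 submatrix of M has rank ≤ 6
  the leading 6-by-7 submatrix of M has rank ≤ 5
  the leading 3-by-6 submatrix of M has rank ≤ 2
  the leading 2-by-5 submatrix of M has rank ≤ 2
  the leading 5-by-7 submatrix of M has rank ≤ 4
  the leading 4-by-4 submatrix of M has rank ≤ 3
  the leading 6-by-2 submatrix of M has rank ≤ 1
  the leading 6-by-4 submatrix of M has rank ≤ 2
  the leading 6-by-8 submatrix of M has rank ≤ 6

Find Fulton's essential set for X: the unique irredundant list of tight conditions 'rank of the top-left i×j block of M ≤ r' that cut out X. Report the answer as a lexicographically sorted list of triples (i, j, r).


Computing R[i][j] = min implied NW-rank bound (n=8, 25 conditions):

  0 0 0 0 0 0 1 1
  0 0 0 0 1 1 2 2
  0 0 1 1 2 2 3 3
  0 0 1 1 2 2 3 4
  1 1 2 2 3 3 4 5
  1 1 2 2 3 4 5 6
  1 2 3 3 4 5 6 7
  1 2 3 4 5 6 7 8

hence w(1..8) = (7, 5, 3, 8, 1, 6, 2, 4).

D(w) has 18 cells with 7 SE-corners; essential set:

[(1, 6, 0), (2, 4, 0), (4, 2, 0), (4, 4, 1), (4, 6, 2), (6, 2, 1), (6, 4, 2)]


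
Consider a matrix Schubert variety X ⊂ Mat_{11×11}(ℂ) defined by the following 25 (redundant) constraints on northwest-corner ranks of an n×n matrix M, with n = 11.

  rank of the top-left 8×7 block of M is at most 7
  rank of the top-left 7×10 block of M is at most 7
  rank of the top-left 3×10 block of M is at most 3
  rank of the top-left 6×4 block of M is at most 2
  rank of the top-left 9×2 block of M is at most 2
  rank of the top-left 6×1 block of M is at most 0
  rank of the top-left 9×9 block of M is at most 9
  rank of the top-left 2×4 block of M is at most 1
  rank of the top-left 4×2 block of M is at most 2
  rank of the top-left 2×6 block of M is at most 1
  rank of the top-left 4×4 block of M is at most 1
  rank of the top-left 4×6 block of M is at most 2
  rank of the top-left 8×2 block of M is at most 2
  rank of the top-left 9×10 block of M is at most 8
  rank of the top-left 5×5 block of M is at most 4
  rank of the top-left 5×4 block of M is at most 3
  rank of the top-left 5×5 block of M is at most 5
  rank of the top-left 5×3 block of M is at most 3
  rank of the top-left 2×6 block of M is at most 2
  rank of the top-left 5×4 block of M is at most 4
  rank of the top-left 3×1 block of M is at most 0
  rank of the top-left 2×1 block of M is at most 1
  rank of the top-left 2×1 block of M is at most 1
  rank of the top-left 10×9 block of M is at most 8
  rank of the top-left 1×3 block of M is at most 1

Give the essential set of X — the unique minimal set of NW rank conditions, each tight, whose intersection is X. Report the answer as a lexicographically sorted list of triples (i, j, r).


Recovering R(i,j) via the rank-extension bound from the 25 conditions:

  0  1  1  1  1  1  1  1  1  1  1
  0  1  1  1  1  1  2  2  2  2  2
  0  1  1  1  2  2  3  3  3  3  3
  0  1  1  1  2  2  3  4  4  4  4
  0  1  2  2  3  3  4  5  5  5  5
  0  1  2  2  3  4  5  6  6  6  6
  1  2  3  3  4  5  6  7  7  7  7
  1  2  3  4  5  6  7  8  8  8  8
  1  2  3  4  5  6  7  8  8  8  9
  1  2  3  4  5  6  7  8  8  9  10
  1  2  3  4  5  6  7  8  9  10  11

hence w(1..11) = (2, 7, 5, 8, 3, 6, 1, 4, 11, 10, 9).

7 SE-corners of the 19-cell Rothe diagram give Ess(w):

[(2, 6, 1), (4, 4, 1), (4, 6, 2), (6, 1, 0), (6, 4, 2), (9, 10, 8), (10, 9, 8)]


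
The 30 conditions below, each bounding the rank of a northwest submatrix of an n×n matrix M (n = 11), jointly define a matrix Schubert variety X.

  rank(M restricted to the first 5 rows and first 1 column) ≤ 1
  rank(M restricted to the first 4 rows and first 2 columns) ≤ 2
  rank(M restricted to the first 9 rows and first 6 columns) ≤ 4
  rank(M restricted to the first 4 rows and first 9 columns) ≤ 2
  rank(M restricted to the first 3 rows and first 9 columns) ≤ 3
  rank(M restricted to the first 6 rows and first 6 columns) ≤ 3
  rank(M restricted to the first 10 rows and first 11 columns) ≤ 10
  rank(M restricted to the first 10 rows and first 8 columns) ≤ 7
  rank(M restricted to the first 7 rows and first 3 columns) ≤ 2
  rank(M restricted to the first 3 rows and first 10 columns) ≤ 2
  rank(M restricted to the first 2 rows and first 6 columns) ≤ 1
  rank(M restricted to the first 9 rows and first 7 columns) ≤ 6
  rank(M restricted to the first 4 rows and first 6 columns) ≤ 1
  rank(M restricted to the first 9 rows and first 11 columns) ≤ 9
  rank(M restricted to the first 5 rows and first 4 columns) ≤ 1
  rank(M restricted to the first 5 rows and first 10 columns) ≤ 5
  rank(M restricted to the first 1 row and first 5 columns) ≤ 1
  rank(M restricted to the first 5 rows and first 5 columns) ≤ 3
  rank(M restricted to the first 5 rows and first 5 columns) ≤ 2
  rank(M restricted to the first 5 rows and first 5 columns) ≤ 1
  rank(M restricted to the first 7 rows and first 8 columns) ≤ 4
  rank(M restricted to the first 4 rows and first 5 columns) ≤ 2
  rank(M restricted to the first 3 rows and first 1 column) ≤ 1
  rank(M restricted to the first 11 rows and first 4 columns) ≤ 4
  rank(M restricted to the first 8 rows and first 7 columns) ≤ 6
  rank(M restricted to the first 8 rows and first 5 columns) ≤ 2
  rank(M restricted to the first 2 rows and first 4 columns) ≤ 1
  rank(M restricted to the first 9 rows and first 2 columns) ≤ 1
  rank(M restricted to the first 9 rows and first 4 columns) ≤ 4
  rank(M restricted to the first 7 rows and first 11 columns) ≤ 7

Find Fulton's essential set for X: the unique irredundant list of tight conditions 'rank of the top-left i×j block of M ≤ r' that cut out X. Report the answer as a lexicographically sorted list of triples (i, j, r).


Propagating the 30 rank bounds to every northwest block:

  R[1]: 1 | 1 | 1 | 1 | 1 | 1 | 1 | 1 | 1 | 1 | 1
  R[2]: 1 | 1 | 1 | 1 | 1 | 1 | 2 | 2 | 2 | 2 | 2
  R[3]: 1 | 1 | 1 | 1 | 1 | 1 | 2 | 2 | 2 | 2 | 3
  R[4]: 1 | 1 | 1 | 1 | 1 | 1 | 2 | 2 | 2 | 3 | 4
  R[5]: 1 | 1 | 1 | 1 | 1 | 2 | 3 | 3 | 3 | 4 | 5
  R[6]: 1 | 1 | 2 | 2 | 2 | 3 | 4 | 4 | 4 | 5 | 6
  R[7]: 1 | 1 | 2 | 2 | 2 | 3 | 4 | 4 | 5 | 6 | 7
  R[8]: 1 | 1 | 2 | 2 | 2 | 3 | 4 | 5 | 6 | 7 | 8
  R[9]: 1 | 1 | 2 | 3 | 3 | 4 | 5 | 6 | 7 | 8 | 9
  R[10]: 1 | 2 | 3 | 4 | 4 | 5 | 6 | 7 | 8 | 9 | 10
  R[11]: 1 | 2 | 3 | 4 | 5 | 6 | 7 | 8 | 9 | 10 | 11

the unique w with this rank table is (1, 7, 11, 10, 6, 3, 9, 8, 4, 2, 5).

Fulton essential set (7 of the 33 Rothe cells):

[(3, 10, 2), (4, 6, 1), (4, 9, 2), (5, 5, 1), (7, 8, 4), (8, 5, 2), (9, 2, 1)]


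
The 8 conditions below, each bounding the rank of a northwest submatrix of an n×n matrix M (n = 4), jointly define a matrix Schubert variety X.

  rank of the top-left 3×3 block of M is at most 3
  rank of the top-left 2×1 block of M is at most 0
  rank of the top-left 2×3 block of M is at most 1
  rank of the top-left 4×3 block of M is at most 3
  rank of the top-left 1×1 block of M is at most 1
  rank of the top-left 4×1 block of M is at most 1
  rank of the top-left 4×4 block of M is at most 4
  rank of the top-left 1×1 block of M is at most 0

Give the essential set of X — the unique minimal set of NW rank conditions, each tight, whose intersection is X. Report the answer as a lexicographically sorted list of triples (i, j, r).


Reconstructing r_w from the 8 given conditions:

  0  1  1  1
  0  1  1  2
  1  2  2  3
  1  2  3  4

giving w = (2, 4, 1, 3) via Δ²R.

2 SE-corners of the 3-cell Rothe diagram give Ess(w):

[(2, 1, 0), (2, 3, 1)]


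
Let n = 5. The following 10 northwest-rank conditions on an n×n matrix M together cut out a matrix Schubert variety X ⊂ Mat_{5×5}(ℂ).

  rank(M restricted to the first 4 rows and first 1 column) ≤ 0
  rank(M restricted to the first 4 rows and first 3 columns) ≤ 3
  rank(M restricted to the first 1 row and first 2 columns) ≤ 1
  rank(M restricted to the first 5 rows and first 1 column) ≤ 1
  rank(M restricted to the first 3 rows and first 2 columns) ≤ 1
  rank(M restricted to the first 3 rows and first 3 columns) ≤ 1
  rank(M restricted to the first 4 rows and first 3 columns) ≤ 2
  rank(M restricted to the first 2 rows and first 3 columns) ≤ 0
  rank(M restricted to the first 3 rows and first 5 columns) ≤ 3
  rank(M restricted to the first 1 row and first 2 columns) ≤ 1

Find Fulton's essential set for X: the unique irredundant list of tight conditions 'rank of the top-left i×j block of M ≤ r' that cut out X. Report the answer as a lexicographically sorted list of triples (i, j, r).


Computing R[i][j] = min implied NW-rank bound (n=5, 10 conditions):

  R[1]: 0, 0, 0, 1, 1
  R[2]: 0, 0, 0, 1, 2
  R[3]: 0, 1, 1, 2, 3
  R[4]: 0, 1, 2, 3, 4
  R[5]: 1, 2, 3, 4, 5

reading off 1-entries of Δ²R: w = (4, 5, 2, 3, 1).

ℓ(w)=8; the 2 essential cells (i,j,r):

[(2, 3, 0), (4, 1, 0)]


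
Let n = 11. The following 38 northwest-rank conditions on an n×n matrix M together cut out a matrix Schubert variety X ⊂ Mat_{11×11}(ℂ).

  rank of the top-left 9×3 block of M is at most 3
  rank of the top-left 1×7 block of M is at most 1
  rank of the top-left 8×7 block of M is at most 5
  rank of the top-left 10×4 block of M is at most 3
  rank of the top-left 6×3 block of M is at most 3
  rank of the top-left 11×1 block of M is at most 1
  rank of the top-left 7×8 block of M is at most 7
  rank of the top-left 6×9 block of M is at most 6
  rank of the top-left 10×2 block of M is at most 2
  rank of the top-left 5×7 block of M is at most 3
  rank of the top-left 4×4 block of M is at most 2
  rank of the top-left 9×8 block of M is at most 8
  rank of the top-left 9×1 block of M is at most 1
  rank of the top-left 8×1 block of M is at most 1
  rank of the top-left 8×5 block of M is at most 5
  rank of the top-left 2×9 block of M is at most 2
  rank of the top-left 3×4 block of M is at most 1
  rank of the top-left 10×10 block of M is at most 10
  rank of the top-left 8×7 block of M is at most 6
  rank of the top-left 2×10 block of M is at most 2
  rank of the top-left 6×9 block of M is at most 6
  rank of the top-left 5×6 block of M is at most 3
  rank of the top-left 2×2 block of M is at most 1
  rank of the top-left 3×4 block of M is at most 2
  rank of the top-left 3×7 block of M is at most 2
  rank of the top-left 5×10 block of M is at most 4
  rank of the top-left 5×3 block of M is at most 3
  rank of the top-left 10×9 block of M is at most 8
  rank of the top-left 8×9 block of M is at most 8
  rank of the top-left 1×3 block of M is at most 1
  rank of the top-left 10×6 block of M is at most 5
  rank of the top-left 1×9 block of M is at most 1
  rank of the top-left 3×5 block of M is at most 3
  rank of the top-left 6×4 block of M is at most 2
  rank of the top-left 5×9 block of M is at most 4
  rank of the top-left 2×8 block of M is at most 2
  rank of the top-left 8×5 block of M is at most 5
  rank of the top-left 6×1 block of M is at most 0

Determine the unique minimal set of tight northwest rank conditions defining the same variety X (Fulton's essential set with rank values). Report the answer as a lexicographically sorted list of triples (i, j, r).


Reconstructing r_w from the 38 given conditions:

  R[1]: 0, 1, 1, 1, 1, 1, 1, 1, 1, 1, 1
  R[2]: 0, 1, 1, 1, 2, 2, 2, 2, 2, 2, 2
  R[3]: 0, 1, 1, 1, 2, 2, 2, 3, 3, 3, 3
  R[4]: 0, 1, 2, 2, 3, 3, 3, 4, 4, 4, 4
  R[5]: 0, 1, 2, 2, 3, 3, 3, 4, 4, 4, 5
  R[6]: 0, 1, 2, 2, 3, 4, 4, 5, 5, 5, 6
  R[7]: 1, 2, 3, 3, 4, 5, 5, 6, 6, 6, 7
  R[8]: 1, 2, 3, 3, 4, 5, 5, 6, 7, 7, 8
  R[9]: 1, 2, 3, 3, 4, 5, 6, 7, 8, 8, 9
  R[10]: 1, 2, 3, 3, 4, 5, 6, 7, 8, 9, 10
  R[11]: 1, 2, 3, 4, 5, 6, 7, 8, 9, 10, 11

reading off 1-entries of Δ²R: w = (2, 5, 8, 3, 11, 6, 1, 9, 7, 10, 4).

ℓ(w)=22; the 8 essential cells (i,j,r):

[(3, 4, 1), (3, 7, 2), (5, 7, 3), (5, 10, 4), (6, 1, 0), (6, 4, 2), (8, 7, 5), (10, 4, 3)]


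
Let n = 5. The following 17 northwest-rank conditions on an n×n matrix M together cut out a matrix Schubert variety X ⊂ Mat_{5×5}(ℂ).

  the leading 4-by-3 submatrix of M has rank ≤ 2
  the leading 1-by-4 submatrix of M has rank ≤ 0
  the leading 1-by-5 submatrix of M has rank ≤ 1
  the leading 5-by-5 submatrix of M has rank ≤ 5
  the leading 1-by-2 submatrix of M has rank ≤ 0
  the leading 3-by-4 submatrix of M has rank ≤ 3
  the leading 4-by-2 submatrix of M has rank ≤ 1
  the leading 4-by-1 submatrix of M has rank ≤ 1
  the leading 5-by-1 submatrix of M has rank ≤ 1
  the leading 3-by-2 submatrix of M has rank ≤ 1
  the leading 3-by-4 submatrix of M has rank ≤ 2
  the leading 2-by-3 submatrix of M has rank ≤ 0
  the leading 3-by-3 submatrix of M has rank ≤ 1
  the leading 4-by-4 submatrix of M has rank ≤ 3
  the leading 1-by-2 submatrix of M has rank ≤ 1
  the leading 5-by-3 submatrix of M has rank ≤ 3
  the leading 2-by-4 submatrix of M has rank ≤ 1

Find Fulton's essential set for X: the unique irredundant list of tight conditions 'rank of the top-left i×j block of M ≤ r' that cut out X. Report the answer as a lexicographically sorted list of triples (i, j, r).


Recovering R(i,j) via the rank-extension bound from the 17 conditions:

  i=1: 0 0 0 0 1
  i=2: 0 0 0 1 2
  i=3: 1 1 1 2 3
  i=4: 1 1 2 3 4
  i=5: 1 2 3 4 5

reading off 1-entries of Δ²R: w = (5, 4, 1, 3, 2).

|D(w)|=8, |Ess(w)|=3:

[(1, 4, 0), (2, 3, 0), (4, 2, 1)]


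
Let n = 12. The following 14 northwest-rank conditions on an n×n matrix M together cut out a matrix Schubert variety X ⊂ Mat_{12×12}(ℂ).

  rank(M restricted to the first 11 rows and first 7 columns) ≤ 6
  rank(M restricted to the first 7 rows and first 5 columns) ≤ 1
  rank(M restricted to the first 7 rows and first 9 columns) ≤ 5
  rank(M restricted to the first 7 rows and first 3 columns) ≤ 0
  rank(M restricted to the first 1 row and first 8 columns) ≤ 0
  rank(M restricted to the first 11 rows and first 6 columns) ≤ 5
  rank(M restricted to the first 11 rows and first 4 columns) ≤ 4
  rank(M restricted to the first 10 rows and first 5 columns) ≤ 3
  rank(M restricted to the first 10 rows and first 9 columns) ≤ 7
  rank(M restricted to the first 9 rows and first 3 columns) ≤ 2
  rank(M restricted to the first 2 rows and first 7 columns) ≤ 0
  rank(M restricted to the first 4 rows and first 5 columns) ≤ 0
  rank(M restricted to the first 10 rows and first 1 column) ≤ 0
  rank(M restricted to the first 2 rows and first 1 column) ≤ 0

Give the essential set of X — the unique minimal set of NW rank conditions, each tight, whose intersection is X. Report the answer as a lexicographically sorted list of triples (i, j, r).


The tightest implied rank at each (i,j), from the 14 conditions:

  i=1: 0, 0, 0, 0, 0, 0, 0, 0, 1, 1, 1, 1
  i=2: 0, 0, 0, 0, 0, 0, 0, 1, 2, 2, 2, 2
  i=3: 0, 0, 0, 0, 0, 1, 1, 2, 3, 3, 3, 3
  i=4: 0, 0, 0, 0, 0, 1, 2, 3, 4, 4, 4, 4
  i=5: 0, 0, 0, 1, 1, 2, 3, 4, 5, 5, 5, 5
  i=6: 0, 0, 0, 1, 1, 2, 3, 4, 5, 6, 6, 6
  i=7: 0, 0, 0, 1, 1, 2, 3, 4, 5, 6, 7, 7
  i=8: 0, 1, 1, 2, 2, 3, 4, 5, 6, 7, 8, 8
  i=9: 0, 1, 2, 3, 3, 4, 5, 6, 7, 8, 9, 9
  i=10: 0, 1, 2, 3, 3, 4, 5, 6, 7, 8, 9, 10
  i=11: 1, 2, 3, 4, 4, 5, 6, 7, 8, 9, 10, 11
  i=12: 1, 2, 3, 4, 5, 6, 7, 8, 9, 10, 11, 12

so w = (9, 8, 6, 7, 4, 10, 11, 2, 3, 12, 1, 5).

D(w) has 40 cells with 7 SE-corners; essential set:

[(1, 8, 0), (2, 7, 0), (4, 5, 0), (7, 3, 0), (7, 5, 1), (10, 1, 0), (10, 5, 3)]


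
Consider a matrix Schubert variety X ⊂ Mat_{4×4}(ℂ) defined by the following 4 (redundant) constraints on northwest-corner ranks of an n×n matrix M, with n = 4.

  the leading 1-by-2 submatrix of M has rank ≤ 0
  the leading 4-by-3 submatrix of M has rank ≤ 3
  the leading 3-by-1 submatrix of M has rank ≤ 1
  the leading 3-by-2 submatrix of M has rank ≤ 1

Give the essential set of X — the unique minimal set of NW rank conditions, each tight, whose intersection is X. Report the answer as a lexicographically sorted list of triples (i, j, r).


Propagating the 4 rank bounds to every northwest block:

  R[1]: 0 | 0 | 1 | 1
  R[2]: 1 | 1 | 2 | 2
  R[3]: 1 | 1 | 2 | 3
  R[4]: 1 | 2 | 3 | 4

the unique w with this rank table is (3, 1, 4, 2).

|D(w)|=3, |Ess(w)|=2:

[(1, 2, 0), (3, 2, 1)]


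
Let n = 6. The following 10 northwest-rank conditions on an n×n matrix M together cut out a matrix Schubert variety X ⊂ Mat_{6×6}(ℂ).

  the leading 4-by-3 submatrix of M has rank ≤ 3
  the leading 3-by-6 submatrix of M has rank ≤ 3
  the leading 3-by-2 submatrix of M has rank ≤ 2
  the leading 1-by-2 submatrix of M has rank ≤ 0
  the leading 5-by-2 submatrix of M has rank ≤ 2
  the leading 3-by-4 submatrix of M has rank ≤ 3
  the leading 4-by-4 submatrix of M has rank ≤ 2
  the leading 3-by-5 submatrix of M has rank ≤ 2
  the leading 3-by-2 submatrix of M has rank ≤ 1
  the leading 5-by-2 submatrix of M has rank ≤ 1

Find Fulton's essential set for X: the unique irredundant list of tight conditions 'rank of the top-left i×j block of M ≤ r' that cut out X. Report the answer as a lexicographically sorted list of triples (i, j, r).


The tightest implied rank at each (i,j), from the 10 conditions:

  row 1: 0 | 0 | 1 | 1 | 1 | 1
  row 2: 1 | 1 | 2 | 2 | 2 | 2
  row 3: 1 | 1 | 2 | 2 | 2 | 3
  row 4: 1 | 1 | 2 | 2 | 3 | 4
  row 5: 1 | 1 | 2 | 3 | 4 | 5
  row 6: 1 | 2 | 3 | 4 | 5 | 6

so w = (3, 1, 6, 5, 4, 2).

4 SE-corners of the 8-cell Rothe diagram give Ess(w):

[(1, 2, 0), (3, 5, 2), (4, 4, 2), (5, 2, 1)]


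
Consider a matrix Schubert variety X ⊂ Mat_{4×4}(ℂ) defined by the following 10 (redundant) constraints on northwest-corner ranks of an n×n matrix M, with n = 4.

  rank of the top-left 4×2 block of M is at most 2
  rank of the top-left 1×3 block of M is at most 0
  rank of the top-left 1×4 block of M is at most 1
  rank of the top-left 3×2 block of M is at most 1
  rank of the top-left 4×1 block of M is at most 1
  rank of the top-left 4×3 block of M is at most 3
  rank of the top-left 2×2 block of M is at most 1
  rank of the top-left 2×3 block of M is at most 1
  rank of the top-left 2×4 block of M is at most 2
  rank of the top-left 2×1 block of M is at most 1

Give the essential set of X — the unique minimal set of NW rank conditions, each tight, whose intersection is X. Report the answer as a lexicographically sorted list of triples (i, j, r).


Recovering R(i,j) via the rank-extension bound from the 10 conditions:

  R[1]: 0, 0, 0, 1
  R[2]: 1, 1, 1, 2
  R[3]: 1, 1, 2, 3
  R[4]: 1, 2, 3, 4

the unique w with this rank table is (4, 1, 3, 2).

D(w) has 4 cells with 2 SE-corners; essential set:

[(1, 3, 0), (3, 2, 1)]


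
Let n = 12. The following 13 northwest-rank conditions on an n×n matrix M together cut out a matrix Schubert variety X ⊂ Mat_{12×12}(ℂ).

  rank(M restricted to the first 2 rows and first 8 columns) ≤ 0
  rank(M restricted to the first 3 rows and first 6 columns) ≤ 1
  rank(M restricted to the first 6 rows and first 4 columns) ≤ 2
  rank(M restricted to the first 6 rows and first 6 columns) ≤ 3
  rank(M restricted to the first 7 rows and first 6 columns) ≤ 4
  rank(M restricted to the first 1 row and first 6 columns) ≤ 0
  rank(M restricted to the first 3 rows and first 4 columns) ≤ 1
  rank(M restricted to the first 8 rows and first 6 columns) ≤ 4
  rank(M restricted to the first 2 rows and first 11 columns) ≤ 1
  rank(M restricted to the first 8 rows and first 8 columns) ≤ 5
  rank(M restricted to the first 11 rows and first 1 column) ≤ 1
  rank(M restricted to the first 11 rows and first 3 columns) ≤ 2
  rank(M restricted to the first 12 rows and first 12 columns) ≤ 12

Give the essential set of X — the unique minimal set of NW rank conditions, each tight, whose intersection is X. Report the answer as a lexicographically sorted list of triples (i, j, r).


Propagating the 13 rank bounds to every northwest block:

  row 1: 0 0 0 0 0 0 0 0 1 1 1 1
  row 2: 0 0 0 0 0 0 0 0 1 1 1 2
  row 3: 1 1 1 1 1 1 1 1 2 2 2 3
  row 4: 1 2 2 2 2 2 2 2 3 3 3 4
  row 5: 1 2 2 2 3 3 3 3 4 4 4 5
  row 6: 1 2 2 2 3 3 4 4 5 5 5 6
  row 7: 1 2 2 3 4 4 5 5 6 6 6 7
  row 8: 1 2 2 3 4 4 5 5 6 7 7 8
  row 9: 1 2 2 3 4 5 6 6 7 8 8 9
  row 10: 1 2 2 3 4 5 6 7 8 9 9 10
  row 11: 1 2 2 3 4 5 6 7 8 9 10 11
  row 12: 1 2 3 4 5 6 7 8 9 10 11 12

so w = (9, 12, 1, 2, 5, 7, 4, 10, 6, 8, 11, 3).

Fulton essential set (7 of the 30 Rothe cells):

[(2, 8, 0), (2, 11, 1), (6, 4, 2), (6, 6, 3), (8, 6, 4), (8, 8, 5), (11, 3, 2)]


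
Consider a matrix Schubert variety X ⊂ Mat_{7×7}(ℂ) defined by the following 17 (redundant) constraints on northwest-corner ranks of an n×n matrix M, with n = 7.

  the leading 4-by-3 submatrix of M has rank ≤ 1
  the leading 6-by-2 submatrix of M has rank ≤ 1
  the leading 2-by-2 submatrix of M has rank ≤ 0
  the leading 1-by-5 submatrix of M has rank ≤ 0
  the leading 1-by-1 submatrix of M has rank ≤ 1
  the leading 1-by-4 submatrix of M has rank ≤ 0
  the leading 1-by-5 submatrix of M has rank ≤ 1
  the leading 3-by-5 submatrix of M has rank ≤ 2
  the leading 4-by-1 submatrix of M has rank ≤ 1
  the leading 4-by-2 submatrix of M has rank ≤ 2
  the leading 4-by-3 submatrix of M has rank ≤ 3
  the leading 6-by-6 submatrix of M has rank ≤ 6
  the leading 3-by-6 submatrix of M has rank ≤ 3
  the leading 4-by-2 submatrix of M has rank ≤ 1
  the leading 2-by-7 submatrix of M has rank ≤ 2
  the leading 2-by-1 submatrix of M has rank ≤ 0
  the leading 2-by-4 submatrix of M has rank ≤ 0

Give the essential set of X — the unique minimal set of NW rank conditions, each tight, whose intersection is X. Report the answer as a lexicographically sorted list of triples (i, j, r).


The tightest implied rank at each (i,j), from the 17 conditions:

  R[1]: 0 0 0 0 0 1 1
  R[2]: 0 0 0 0 1 2 2
  R[3]: 1 1 1 1 2 3 3
  R[4]: 1 1 1 2 3 4 4
  R[5]: 1 1 2 3 4 5 5
  R[6]: 1 1 2 3 4 5 6
  R[7]: 1 2 3 4 5 6 7

second differences of R give the permutation w = (6, 5, 1, 4, 3, 7, 2).

ℓ(w)=13; the 4 essential cells (i,j,r):

[(1, 5, 0), (2, 4, 0), (4, 3, 1), (6, 2, 1)]


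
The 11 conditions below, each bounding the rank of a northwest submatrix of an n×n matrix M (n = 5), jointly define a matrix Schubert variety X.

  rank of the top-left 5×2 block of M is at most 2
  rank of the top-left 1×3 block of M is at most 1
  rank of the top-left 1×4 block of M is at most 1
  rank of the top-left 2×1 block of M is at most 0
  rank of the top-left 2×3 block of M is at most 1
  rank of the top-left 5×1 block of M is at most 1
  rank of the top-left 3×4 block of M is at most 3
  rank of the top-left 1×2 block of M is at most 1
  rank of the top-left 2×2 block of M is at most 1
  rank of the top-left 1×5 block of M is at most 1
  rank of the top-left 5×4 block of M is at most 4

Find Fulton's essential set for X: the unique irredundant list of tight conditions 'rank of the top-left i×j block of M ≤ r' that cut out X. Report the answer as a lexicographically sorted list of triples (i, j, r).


Computing R[i][j] = min implied NW-rank bound (n=5, 11 conditions):

  row 1: 0  1  1  1  1
  row 2: 0  1  1  2  2
  row 3: 1  2  2  3  3
  row 4: 1  2  3  4  4
  row 5: 1  2  3  4  5

so w = (2, 4, 1, 3, 5).

2 SE-corners of the 3-cell Rothe diagram give Ess(w):

[(2, 1, 0), (2, 3, 1)]


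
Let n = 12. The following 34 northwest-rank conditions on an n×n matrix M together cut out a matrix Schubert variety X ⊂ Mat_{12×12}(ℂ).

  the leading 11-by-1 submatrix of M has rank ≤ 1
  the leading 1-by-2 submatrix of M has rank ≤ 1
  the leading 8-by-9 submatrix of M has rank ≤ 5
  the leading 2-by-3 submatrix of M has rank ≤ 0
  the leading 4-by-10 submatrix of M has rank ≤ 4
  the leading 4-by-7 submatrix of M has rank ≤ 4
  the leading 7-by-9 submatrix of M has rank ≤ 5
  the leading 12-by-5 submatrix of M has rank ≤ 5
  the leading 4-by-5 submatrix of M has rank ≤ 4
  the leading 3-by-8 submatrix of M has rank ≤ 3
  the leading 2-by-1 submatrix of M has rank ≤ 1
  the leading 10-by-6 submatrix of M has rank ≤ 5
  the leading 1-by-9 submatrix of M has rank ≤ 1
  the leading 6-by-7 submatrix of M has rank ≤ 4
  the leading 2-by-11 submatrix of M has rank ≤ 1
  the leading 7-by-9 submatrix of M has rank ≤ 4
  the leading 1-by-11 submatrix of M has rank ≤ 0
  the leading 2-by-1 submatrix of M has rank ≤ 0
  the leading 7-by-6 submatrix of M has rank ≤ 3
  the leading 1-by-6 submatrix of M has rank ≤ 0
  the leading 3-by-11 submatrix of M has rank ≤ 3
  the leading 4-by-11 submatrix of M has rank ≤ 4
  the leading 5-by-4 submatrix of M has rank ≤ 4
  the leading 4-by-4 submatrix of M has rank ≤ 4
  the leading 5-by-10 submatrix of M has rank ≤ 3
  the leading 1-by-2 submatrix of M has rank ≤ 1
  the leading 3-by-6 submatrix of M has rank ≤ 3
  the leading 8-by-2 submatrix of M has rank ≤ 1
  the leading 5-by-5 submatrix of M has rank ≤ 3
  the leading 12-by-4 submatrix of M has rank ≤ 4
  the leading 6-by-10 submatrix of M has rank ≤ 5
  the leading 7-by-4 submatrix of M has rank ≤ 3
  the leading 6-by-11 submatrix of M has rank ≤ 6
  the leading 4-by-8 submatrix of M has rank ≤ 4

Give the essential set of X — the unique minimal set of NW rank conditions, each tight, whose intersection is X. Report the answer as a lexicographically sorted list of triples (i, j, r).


Reconstructing r_w from the 34 given conditions:

  0 0 0 0 0 0 0 0 0 0 0 1
  0 0 0 1 1 1 1 1 1 1 1 2
  1 1 1 2 2 2 2 2 2 2 2 3
  1 1 2 3 3 3 3 3 3 3 3 4
  1 1 2 3 3 3 3 3 3 3 4 5
  1 1 2 3 3 3 4 4 4 4 5 6
  1 1 2 3 3 3 4 4 4 5 6 7
  1 1 2 3 4 4 5 5 5 6 7 8
  1 2 3 4 5 5 6 6 6 7 8 9
  1 2 3 4 5 5 6 7 7 8 9 10
  1 2 3 4 5 6 7 8 8 9 10 11
  1 2 3 4 5 6 7 8 9 10 11 12

giving w = (12, 4, 1, 3, 11, 7, 10, 5, 2, 8, 6, 9) via Δ²R.

Rothe diagram D(w) (32 cells), 7 SE-corners (essential conditions):

[(1, 11, 0), (2, 3, 0), (5, 10, 3), (7, 6, 3), (7, 9, 4), (8, 2, 1), (10, 6, 5)]


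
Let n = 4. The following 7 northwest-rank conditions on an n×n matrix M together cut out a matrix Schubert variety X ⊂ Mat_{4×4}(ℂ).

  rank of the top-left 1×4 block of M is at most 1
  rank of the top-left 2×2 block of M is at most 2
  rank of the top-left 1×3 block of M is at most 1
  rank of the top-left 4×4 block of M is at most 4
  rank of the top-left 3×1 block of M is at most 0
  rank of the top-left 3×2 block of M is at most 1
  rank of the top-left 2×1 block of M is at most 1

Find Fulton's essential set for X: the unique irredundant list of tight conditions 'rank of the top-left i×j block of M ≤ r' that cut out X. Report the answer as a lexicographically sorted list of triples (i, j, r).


Computing R[i][j] = min implied NW-rank bound (n=4, 7 conditions):

  R[1]: 0  1  1  1
  R[2]: 0  1  2  2
  R[3]: 0  1  2  3
  R[4]: 1  2  3  4

reading off 1-entries of Δ²R: w = (2, 3, 4, 1).

D(w) has 3 cells with 1 SE-corner; essential set:

[(3, 1, 0)]


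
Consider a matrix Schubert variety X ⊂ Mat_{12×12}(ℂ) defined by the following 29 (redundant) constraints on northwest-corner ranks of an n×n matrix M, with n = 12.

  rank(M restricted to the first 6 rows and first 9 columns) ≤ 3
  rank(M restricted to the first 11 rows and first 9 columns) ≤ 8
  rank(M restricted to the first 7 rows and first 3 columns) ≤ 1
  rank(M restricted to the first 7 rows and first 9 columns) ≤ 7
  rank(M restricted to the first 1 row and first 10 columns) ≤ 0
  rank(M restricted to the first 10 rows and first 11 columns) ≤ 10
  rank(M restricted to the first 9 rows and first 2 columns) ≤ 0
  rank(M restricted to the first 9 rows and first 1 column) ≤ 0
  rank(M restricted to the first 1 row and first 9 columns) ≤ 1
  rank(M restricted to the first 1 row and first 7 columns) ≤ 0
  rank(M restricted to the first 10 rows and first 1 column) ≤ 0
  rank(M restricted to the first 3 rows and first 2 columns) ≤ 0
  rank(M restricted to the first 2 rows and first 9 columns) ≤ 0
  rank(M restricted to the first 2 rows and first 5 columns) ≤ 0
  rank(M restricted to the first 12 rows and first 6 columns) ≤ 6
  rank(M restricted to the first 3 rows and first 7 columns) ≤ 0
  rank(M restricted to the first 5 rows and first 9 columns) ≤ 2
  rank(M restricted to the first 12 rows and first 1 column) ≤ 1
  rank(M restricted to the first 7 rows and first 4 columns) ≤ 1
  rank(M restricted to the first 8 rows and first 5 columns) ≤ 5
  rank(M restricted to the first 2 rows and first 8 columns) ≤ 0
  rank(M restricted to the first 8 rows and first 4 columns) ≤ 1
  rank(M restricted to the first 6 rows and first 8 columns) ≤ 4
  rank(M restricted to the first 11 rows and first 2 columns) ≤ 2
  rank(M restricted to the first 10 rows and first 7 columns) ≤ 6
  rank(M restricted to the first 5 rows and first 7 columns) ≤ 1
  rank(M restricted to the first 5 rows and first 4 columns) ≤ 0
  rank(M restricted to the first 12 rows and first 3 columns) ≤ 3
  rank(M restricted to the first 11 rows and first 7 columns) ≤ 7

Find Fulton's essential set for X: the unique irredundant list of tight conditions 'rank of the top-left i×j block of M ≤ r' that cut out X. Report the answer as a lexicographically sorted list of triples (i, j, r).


The tightest implied rank at each (i,j), from the 29 conditions:

  i=1: 0 0 0 0 0 0 0 0 0 0 1 1
  i=2: 0 0 0 0 0 0 0 0 0 1 2 2
  i=3: 0 0 0 0 0 0 0 1 1 2 3 3
  i=4: 0 0 0 0 1 1 1 2 2 3 4 4
  i=5: 0 0 0 0 1 1 1 2 2 3 4 5
  i=6: 0 0 1 1 2 2 2 3 3 4 5 6
  i=7: 0 0 1 1 2 3 3 4 4 5 6 7
  i=8: 0 0 1 1 2 3 4 5 5 6 7 8
  i=9: 0 0 1 2 3 4 5 6 6 7 8 9
  i=10: 0 1 2 3 4 5 6 7 7 8 9 10
  i=11: 1 2 3 4 5 6 7 8 8 9 10 11
  i=12: 1 2 3 4 5 6 7 8 9 10 11 12

reading off 1-entries of Δ²R: w = (11, 10, 8, 5, 12, 3, 6, 7, 4, 2, 1, 9).

D(w) has 48 cells with 9 SE-corners; essential set:

[(1, 10, 0), (2, 9, 0), (3, 7, 0), (5, 4, 0), (5, 7, 1), (5, 9, 2), (8, 4, 1), (9, 2, 0), (10, 1, 0)]


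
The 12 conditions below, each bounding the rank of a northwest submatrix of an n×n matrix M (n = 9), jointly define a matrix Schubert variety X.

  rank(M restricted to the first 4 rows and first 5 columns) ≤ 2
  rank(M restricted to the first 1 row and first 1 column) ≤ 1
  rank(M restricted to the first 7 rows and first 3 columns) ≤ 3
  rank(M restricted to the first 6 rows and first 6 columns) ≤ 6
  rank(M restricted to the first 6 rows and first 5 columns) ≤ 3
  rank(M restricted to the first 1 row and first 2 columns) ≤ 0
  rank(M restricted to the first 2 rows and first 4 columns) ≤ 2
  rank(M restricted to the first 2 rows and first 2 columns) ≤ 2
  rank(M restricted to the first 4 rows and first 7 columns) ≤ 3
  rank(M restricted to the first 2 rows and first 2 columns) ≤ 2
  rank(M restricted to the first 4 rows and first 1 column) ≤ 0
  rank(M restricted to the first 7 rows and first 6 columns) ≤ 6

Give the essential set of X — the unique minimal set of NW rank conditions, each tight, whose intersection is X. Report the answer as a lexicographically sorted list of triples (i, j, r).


Computing R[i][j] = min implied NW-rank bound (n=9, 12 conditions):

  0 | 0 | 1 | 1 | 1 | 1 | 1 | 1 | 1
  0 | 1 | 2 | 2 | 2 | 2 | 2 | 2 | 2
  0 | 1 | 2 | 2 | 2 | 3 | 3 | 3 | 3
  0 | 1 | 2 | 2 | 2 | 3 | 3 | 4 | 4
  1 | 2 | 3 | 3 | 3 | 4 | 4 | 5 | 5
  1 | 2 | 3 | 3 | 3 | 4 | 5 | 6 | 6
  1 | 2 | 3 | 4 | 4 | 5 | 6 | 7 | 7
  1 | 2 | 3 | 4 | 5 | 6 | 7 | 8 | 8
  1 | 2 | 3 | 4 | 5 | 6 | 7 | 8 | 9

reading off 1-entries of Δ²R: w = (3, 2, 6, 8, 1, 7, 4, 5, 9).

|D(w)|=12, |Ess(w)|=5:

[(1, 2, 0), (4, 1, 0), (4, 5, 2), (4, 7, 3), (6, 5, 3)]


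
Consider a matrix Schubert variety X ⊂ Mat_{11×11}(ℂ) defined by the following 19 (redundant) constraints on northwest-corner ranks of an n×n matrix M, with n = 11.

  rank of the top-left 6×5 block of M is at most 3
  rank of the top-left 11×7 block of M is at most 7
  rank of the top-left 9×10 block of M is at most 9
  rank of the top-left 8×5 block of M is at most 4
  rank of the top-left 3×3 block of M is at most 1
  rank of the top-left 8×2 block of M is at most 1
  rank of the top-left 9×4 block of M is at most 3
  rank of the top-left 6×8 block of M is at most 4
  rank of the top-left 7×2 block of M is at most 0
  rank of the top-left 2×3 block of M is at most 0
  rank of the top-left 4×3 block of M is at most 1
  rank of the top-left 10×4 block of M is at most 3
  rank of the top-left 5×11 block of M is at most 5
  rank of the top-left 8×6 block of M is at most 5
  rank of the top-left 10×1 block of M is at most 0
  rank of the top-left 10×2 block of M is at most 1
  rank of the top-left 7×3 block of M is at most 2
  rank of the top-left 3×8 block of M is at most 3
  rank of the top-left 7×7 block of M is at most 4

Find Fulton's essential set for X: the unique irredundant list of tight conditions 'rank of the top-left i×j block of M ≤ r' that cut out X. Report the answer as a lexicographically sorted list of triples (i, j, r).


The tightest implied rank at each (i,j), from the 19 conditions:

  row 1: 0 0 0 1 1 1 1 1 1 1 1
  row 2: 0 0 0 1 2 2 2 2 2 2 2
  row 3: 0 0 1 2 3 3 3 3 3 3 3
  row 4: 0 0 1 2 3 4 4 4 4 4 4
  row 5: 0 0 1 2 3 4 4 4 5 5 5
  row 6: 0 0 1 2 3 4 4 4 5 6 6
  row 7: 0 0 1 2 3 4 4 5 6 7 7
  row 8: 0 1 2 3 4 5 5 6 7 8 8
  row 9: 0 1 2 3 4 5 6 7 8 9 9
  row 10: 0 1 2 3 4 5 6 7 8 9 10
  row 11: 1 2 3 4 5 6 7 8 9 10 11

so w = (4, 5, 3, 6, 9, 10, 8, 2, 7, 11, 1).

Fulton essential set (5 of the 24 Rothe cells):

[(2, 3, 0), (6, 8, 4), (7, 2, 0), (7, 7, 4), (10, 1, 0)]


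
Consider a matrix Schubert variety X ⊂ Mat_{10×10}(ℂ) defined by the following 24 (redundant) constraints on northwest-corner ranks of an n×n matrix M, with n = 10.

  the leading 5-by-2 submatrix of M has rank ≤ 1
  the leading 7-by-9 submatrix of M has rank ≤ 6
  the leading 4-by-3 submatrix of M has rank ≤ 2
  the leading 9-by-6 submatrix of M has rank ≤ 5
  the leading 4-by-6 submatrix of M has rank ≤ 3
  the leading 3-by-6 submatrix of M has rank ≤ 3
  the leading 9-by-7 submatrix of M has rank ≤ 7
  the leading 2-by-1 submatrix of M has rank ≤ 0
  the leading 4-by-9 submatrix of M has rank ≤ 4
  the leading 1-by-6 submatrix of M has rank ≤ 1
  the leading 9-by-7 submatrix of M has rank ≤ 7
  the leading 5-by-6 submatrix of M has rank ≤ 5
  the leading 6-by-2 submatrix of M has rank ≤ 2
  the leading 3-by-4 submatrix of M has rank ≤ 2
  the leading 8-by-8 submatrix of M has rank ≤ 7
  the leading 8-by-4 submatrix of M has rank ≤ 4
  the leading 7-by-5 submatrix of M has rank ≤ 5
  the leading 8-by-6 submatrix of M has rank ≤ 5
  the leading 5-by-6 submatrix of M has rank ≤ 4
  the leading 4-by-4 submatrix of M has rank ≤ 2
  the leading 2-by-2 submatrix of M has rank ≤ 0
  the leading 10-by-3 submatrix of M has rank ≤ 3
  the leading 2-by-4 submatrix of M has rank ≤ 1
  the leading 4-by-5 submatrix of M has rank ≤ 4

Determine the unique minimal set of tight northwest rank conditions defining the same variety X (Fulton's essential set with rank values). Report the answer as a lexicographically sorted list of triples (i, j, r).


Computing R[i][j] = min implied NW-rank bound (n=10, 24 conditions):

  0  0  1  1  1  1  1  1  1  1
  0  0  1  1  2  2  2  2  2  2
  1  1  2  2  3  3  3  3  3  3
  1  1  2  2  3  3  4  4  4  4
  1  1  2  3  4  4  5  5  5  5
  1  2  3  4  5  5  6  6  6  6
  1  2  3  4  5  5  6  6  6  7
  1  2  3  4  5  5  6  7  7  8
  1  2  3  4  5  5  6  7  8  9
  1  2  3  4  5  6  7  8  9  10

giving w = (3, 5, 1, 7, 4, 2, 10, 8, 9, 6) via Δ²R.

|D(w)|=14, |Ess(w)|=7:

[(2, 2, 0), (2, 4, 1), (4, 4, 2), (4, 6, 3), (5, 2, 1), (7, 9, 6), (9, 6, 5)]
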